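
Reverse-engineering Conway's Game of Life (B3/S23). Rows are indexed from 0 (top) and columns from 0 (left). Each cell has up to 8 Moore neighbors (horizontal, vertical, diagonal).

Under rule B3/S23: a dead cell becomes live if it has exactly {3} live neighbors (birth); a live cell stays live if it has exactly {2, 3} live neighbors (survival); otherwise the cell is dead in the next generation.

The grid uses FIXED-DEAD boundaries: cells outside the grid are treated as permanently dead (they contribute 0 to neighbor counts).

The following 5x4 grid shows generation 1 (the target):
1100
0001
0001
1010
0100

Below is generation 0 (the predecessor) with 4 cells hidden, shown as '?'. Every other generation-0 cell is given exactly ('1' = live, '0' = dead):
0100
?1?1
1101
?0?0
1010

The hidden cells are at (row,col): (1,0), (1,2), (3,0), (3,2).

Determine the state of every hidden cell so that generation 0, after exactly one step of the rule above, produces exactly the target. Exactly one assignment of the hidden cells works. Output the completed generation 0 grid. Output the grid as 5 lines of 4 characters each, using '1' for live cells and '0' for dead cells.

Answer: 0100
1111
1101
1000
1010

Derivation:
Hidden generation-0 cells (in order): (1,0), (1,2), (3,0), (3,2).
A hidden cell only influences target cells in its own 3x3 neighborhood. Try each of the 2^4 = 16 assignments, step the completed generation 0 forward once under B3/S23, and compare with the target:
  (1,0)=0 (1,2)=0 (3,0)=0 (3,2)=0 -> step gives (0,0)='0' but target has '1' -> reject
  (1,0)=0 (1,2)=0 (3,0)=0 (3,2)=1 -> step gives (0,0)='0' but target has '1' -> reject
  (1,0)=0 (1,2)=0 (3,0)=1 (3,2)=0 -> step gives (0,0)='0' but target has '1' -> reject
  (1,0)=0 (1,2)=0 (3,0)=1 (3,2)=1 -> step gives (0,0)='0' but target has '1' -> reject
  (1,0)=0 (1,2)=1 (3,0)=0 (3,2)=0 -> step gives (0,0)='0' but target has '1' -> reject
  (1,0)=0 (1,2)=1 (3,0)=0 (3,2)=1 -> step gives (0,0)='0' but target has '1' -> reject
  (1,0)=0 (1,2)=1 (3,0)=1 (3,2)=0 -> step gives (0,0)='0' but target has '1' -> reject
  (1,0)=0 (1,2)=1 (3,0)=1 (3,2)=1 -> step gives (0,0)='0' but target has '1' -> reject
  (1,0)=1 (1,2)=0 (3,0)=0 (3,2)=0 -> step gives (0,2)='1' but target has '0' -> reject
  (1,0)=1 (1,2)=0 (3,0)=0 (3,2)=1 -> step gives (0,2)='1' but target has '0' -> reject
  (1,0)=1 (1,2)=0 (3,0)=1 (3,2)=0 -> step gives (0,2)='1' but target has '0' -> reject
  (1,0)=1 (1,2)=0 (3,0)=1 (3,2)=1 -> step gives (0,2)='1' but target has '0' -> reject
  (1,0)=1 (1,2)=1 (3,0)=0 (3,2)=0 -> step gives (2,0)='1' but target has '0' -> reject
  (1,0)=1 (1,2)=1 (3,0)=0 (3,2)=1 -> step gives (2,0)='1' but target has '0' -> reject
  (1,0)=1 (1,2)=1 (3,0)=1 (3,2)=0 -> step reproduces the target at every cell -> ACCEPT
  (1,0)=1 (1,2)=1 (3,0)=1 (3,2)=1 -> step gives (3,3)='1' but target has '0' -> reject
Unique solution: (1,0)=live, (1,2)=live, (3,0)=live, (3,2)=dead.
Check: live-neighbor counts of every cell in the completed generation 0:
3342
4552
4552
3532
1301
Applying B3/S23 to generation 0 with these counts gives:
1100
0001
0001
1010
0100
which matches the target exactly.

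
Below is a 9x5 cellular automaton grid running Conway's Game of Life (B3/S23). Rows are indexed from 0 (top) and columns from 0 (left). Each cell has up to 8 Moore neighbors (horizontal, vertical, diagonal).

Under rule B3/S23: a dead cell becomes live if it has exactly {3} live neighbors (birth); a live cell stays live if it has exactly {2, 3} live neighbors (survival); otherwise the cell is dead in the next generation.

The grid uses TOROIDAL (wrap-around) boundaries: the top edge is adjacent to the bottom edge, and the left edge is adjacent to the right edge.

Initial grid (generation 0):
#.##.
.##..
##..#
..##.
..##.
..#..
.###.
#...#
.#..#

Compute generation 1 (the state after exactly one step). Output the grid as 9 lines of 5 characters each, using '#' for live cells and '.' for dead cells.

Answer: #..##
.....
#...#
#....
.#...
.....
#####
....#
.##..

Derivation:
Simulating step by step:
Generation 0 (given above): 20 live cells
Generation 1: 15 live cells
(generation 1 grid is the final answer)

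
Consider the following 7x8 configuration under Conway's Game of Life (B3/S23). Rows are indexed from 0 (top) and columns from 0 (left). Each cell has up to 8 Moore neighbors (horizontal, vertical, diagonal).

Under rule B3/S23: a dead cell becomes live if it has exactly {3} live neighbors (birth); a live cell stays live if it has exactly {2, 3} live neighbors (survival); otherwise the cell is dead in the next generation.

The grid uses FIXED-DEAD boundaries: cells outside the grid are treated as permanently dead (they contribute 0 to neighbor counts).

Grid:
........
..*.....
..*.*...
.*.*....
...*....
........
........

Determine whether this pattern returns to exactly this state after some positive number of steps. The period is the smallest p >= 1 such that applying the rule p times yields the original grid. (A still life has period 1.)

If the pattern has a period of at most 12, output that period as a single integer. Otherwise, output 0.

Simulating and comparing each generation to the original:
Gen 0 (original, given above): 6 live cells
Gen 1: 6 live cells, differs from original
Gen 2: 6 live cells, MATCHES original -> period = 2

Answer: 2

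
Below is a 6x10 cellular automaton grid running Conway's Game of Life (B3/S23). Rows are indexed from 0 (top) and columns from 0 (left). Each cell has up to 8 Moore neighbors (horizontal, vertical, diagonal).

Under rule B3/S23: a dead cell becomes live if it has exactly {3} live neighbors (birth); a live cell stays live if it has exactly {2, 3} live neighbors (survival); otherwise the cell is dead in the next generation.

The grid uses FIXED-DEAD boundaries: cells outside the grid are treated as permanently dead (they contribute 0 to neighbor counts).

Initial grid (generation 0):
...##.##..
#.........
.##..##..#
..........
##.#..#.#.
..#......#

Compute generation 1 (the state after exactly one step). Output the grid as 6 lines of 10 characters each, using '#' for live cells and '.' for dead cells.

Answer: ..........
.####..#..
.#........
#....###..
.##.......
.##.......

Derivation:
Simulating step by step:
Generation 0 (given above): 17 live cells
Generation 1: 14 live cells
(generation 1 grid is the final answer)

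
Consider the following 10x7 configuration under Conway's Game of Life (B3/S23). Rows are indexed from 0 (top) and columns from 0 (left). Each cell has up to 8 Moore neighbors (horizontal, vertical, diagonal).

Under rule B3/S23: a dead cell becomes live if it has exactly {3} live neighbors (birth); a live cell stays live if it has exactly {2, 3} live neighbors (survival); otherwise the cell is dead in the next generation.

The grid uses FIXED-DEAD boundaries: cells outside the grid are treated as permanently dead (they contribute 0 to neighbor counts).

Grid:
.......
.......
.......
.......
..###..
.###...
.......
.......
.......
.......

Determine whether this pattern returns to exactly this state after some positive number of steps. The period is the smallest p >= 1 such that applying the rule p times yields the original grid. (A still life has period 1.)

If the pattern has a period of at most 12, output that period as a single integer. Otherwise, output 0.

Answer: 2

Derivation:
Simulating and comparing each generation to the original:
Gen 0 (original, given above): 6 live cells
Gen 1: 6 live cells, differs from original
Gen 2: 6 live cells, MATCHES original -> period = 2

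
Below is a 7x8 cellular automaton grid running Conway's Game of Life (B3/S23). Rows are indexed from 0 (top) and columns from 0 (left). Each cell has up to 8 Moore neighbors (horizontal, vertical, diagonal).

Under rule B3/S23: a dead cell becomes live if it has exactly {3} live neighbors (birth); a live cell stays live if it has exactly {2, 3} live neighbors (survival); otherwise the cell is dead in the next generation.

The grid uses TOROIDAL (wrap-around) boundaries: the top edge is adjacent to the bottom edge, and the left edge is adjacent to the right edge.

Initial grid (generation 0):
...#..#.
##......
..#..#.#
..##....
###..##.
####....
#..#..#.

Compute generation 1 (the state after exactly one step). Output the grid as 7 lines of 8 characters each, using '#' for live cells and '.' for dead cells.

Simulating step by step:
Generation 0 (given above): 21 live cells
Generation 1: 26 live cells
(generation 1 grid is the final answer)

Answer: ###.....
###...##
#.##....
#..###.#
#...#..#
...####.
#..##...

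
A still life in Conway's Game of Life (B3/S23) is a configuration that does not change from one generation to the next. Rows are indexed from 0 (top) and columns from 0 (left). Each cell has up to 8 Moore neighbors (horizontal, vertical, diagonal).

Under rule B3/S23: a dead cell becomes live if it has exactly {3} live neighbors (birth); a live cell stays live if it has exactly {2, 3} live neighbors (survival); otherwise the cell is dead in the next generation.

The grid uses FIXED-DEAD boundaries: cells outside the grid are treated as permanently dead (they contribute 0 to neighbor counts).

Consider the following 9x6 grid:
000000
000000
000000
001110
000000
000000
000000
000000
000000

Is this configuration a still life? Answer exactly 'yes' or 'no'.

Answer: no

Derivation:
Compute generation 1 and compare to generation 0 (given above):
Generation 1:
000000
000000
000100
000100
000100
000000
000000
000000
000000
Cell (2,3) differs: gen0=0 vs gen1=1 -> NOT a still life.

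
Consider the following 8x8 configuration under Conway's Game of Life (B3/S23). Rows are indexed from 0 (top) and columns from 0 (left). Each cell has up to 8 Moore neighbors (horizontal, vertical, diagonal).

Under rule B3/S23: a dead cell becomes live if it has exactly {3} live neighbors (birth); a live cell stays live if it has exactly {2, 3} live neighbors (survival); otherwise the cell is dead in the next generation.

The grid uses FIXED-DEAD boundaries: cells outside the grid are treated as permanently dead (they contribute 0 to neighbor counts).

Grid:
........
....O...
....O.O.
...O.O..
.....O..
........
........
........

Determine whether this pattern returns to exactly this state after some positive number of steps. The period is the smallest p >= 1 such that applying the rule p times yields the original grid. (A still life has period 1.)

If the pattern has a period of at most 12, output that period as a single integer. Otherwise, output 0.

Simulating and comparing each generation to the original:
Gen 0 (original, given above): 6 live cells
Gen 1: 6 live cells, differs from original
Gen 2: 6 live cells, MATCHES original -> period = 2

Answer: 2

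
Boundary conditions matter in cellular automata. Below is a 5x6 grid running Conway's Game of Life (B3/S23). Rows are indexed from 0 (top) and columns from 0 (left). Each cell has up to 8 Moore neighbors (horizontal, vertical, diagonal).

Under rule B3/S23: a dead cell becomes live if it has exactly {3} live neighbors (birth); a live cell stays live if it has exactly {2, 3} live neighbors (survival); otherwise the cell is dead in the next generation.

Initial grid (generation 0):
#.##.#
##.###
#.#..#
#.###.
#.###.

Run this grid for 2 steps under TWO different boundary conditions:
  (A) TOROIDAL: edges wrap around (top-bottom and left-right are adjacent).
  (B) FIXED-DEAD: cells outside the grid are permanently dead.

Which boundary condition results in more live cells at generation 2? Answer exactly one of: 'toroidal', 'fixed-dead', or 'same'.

Under TOROIDAL boundary, generation 2:
......
......
......
......
......
Population = 0

Under FIXED-DEAD boundary, generation 2:
.#..#.
#....#
##..##
.#..##
......
Population = 11

Comparison: toroidal=0, fixed-dead=11 -> fixed-dead

Answer: fixed-dead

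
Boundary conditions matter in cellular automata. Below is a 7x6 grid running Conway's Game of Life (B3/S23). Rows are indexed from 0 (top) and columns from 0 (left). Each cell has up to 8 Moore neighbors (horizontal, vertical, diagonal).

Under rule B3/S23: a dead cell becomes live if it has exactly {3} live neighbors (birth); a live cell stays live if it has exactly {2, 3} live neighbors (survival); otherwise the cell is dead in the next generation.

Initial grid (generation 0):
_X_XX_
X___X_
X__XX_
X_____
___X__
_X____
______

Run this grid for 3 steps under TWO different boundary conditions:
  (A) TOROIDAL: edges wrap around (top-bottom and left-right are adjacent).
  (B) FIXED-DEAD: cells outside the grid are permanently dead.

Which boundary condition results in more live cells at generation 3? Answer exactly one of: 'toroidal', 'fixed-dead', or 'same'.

Under TOROIDAL boundary, generation 3:
___X_X
____XX
______
___XXX
___XXX
___XX_
___X__
Population = 13

Under FIXED-DEAD boundary, generation 3:
_XXXX_
X_XX_X
_X_X_X
___XX_
___X__
______
______
Population = 14

Comparison: toroidal=13, fixed-dead=14 -> fixed-dead

Answer: fixed-dead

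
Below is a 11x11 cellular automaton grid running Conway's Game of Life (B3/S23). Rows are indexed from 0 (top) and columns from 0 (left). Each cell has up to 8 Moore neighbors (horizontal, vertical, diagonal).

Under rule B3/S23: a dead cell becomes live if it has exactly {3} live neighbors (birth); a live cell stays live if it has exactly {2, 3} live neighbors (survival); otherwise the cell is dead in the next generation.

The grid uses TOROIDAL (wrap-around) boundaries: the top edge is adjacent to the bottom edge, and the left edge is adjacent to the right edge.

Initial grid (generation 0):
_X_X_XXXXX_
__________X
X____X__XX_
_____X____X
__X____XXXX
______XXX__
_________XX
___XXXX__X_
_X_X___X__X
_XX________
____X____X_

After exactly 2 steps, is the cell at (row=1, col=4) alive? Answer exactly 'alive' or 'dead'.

Simulating step by step:
Generation 0 (given above): 37 live cells
Generation 1: 45 live cells
____XXXXXXX
X___XX____X
X________X_
X_____XX___
__________X
______X____
____X____XX
X_XXXXX_XX_
XX_X_XX____
XXXX_______
_X_XXXXX_X_
Generation 2: 30 live cells
___________
X___X__X___
XX___XX____
X__________
______XX___
_________XX
____X_XXXXX
X_X___XXXX_
______XX___
_______X__X
_X_______X_

Cell (1,4) at generation 2: 1 -> alive

Answer: alive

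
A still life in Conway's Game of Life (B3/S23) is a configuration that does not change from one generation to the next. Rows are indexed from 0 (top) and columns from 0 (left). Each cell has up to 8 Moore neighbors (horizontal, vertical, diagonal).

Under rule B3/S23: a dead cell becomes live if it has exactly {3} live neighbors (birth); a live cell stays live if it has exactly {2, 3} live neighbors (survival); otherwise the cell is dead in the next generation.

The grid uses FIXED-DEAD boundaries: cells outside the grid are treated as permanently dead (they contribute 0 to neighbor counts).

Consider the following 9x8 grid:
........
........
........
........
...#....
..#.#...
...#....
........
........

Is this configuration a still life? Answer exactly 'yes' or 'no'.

Compute generation 1 and compare to generation 0 (given above):
Generation 1:
........
........
........
........
...#....
..#.#...
...#....
........
........
The grids are IDENTICAL -> still life.

Answer: yes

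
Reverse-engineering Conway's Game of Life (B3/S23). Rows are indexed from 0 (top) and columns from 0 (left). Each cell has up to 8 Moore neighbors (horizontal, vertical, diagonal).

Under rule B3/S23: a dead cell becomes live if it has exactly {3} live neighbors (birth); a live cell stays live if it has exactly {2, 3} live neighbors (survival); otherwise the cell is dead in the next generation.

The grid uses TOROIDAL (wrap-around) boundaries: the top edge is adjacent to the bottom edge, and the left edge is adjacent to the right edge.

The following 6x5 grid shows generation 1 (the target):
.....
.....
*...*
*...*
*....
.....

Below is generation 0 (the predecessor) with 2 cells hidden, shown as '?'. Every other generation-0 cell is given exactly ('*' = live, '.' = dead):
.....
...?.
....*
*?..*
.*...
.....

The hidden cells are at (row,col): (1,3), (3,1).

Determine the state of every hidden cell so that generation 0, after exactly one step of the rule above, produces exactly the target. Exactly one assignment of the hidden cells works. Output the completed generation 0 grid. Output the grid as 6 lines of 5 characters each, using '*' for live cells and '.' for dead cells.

Answer: .....
.....
....*
*...*
.*...
.....

Derivation:
Hidden generation-0 cells (in order): (1,3), (3,1).
A hidden cell only influences target cells in its own 3x3 neighborhood. Try each of the 2^2 = 4 assignments, step the completed generation 0 forward once under B3/S23, and compare with the target:
  (1,3)=. (3,1)=. -> step reproduces the target at every cell -> ACCEPT
  (1,3)=. (3,1)=* -> step gives (2,0)='.' but target has '*' -> reject
  (1,3)=* (3,1)=. -> step gives (2,3)='*' but target has '.' -> reject
  (1,3)=* (3,1)=* -> step gives (2,0)='.' but target has '*' -> reject
Unique solution: (1,3)=dead, (3,1)=dead.
Check: live-neighbor counts of every cell in the completed generation 0:
00000
10011
31022
32122
31112
11100
Applying B3/S23 to generation 0 with these counts gives:
.....
.....
*...*
*...*
*....
.....
which matches the target exactly.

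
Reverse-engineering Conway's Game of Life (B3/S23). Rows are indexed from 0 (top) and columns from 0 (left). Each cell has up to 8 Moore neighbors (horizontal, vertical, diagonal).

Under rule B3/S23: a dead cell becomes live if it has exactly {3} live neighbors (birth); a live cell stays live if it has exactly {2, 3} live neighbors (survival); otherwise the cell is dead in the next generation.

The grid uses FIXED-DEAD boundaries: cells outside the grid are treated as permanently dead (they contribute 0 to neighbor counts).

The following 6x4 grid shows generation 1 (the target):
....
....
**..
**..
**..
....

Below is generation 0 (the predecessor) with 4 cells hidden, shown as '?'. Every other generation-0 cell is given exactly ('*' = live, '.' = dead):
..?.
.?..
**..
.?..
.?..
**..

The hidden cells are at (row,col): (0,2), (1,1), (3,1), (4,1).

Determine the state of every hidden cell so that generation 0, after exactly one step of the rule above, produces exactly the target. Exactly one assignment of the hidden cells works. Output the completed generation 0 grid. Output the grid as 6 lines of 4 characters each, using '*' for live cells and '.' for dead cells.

Answer: ....
....
**..
.*..
....
**..

Derivation:
Hidden generation-0 cells (in order): (0,2), (1,1), (3,1), (4,1).
A hidden cell only influences target cells in its own 3x3 neighborhood. Try each of the 2^4 = 16 assignments, step the completed generation 0 forward once under B3/S23, and compare with the target:
  (0,2)=. (1,1)=. (3,1)=. (4,1)=. -> step gives (2,0)='.' but target has '*' -> reject
  (0,2)=. (1,1)=. (3,1)=. (4,1)=* -> step gives (2,0)='.' but target has '*' -> reject
  (0,2)=. (1,1)=. (3,1)=* (4,1)=. -> step reproduces the target at every cell -> ACCEPT
  (0,2)=. (1,1)=. (3,1)=* (4,1)=* -> step gives (3,0)='.' but target has '*' -> reject
  (0,2)=. (1,1)=* (3,1)=. (4,1)=. -> step gives (1,0)='*' but target has '.' -> reject
  (0,2)=. (1,1)=* (3,1)=. (4,1)=* -> step gives (1,0)='*' but target has '.' -> reject
  (0,2)=. (1,1)=* (3,1)=* (4,1)=. -> step gives (1,0)='*' but target has '.' -> reject
  (0,2)=. (1,1)=* (3,1)=* (4,1)=* -> step gives (1,0)='*' but target has '.' -> reject
  (0,2)=* (1,1)=. (3,1)=. (4,1)=. -> step gives (1,1)='*' but target has '.' -> reject
  (0,2)=* (1,1)=. (3,1)=. (4,1)=* -> step gives (1,1)='*' but target has '.' -> reject
  (0,2)=* (1,1)=. (3,1)=* (4,1)=. -> step gives (1,1)='*' but target has '.' -> reject
  (0,2)=* (1,1)=. (3,1)=* (4,1)=* -> step gives (1,1)='*' but target has '.' -> reject
  (0,2)=* (1,1)=* (3,1)=. (4,1)=. -> step gives (1,0)='*' but target has '.' -> reject
  (0,2)=* (1,1)=* (3,1)=. (4,1)=* -> step gives (1,0)='*' but target has '.' -> reject
  (0,2)=* (1,1)=* (3,1)=* (4,1)=. -> step gives (1,0)='*' but target has '.' -> reject
  (0,2)=* (1,1)=* (3,1)=* (4,1)=* -> step gives (1,0)='*' but target has '.' -> reject
Unique solution: (0,2)=dead, (1,1)=dead, (3,1)=live, (4,1)=dead.
Check: live-neighbor counts of every cell in the completed generation 0:
0000
2210
2220
3220
3320
1110
Applying B3/S23 to generation 0 with these counts gives:
....
....
**..
**..
**..
....
which matches the target exactly.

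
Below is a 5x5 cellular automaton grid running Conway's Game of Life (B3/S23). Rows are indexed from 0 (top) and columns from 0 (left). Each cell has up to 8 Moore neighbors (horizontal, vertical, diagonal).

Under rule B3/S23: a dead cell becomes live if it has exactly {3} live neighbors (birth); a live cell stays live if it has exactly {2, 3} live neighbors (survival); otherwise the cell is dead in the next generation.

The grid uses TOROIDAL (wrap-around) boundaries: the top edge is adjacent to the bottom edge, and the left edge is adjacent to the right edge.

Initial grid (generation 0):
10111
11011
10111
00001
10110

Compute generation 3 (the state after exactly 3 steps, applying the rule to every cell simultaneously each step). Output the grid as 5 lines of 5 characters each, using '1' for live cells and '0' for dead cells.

Answer: 00000
00000
00000
00000
00000

Derivation:
Simulating step by step:
Generation 0 (given above): 16 live cells
Generation 1: 3 live cells
00000
00000
00100
00000
10100
Generation 2: 1 live cells
00000
00000
00000
01000
00000
Generation 3: 0 live cells
(generation 3 grid is the final answer)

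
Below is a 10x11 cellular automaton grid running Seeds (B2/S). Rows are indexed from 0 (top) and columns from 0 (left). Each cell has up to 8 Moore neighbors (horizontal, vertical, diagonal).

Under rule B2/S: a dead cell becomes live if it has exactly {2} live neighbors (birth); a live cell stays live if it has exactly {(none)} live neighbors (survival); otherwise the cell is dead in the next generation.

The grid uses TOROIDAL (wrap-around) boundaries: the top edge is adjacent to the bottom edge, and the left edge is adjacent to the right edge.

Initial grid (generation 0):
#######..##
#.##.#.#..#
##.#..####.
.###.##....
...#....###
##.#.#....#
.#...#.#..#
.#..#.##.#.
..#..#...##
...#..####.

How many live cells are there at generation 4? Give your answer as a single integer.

Simulating step by step:
Generation 0 (given above): 54 live cells
Generation 1: 6 live cells
...........
...........
...........
...........
.......#...
.......#...
...#.......
...#.......
##.........
...........
Generation 2: 12 live cells
...........
...........
...........
...........
......#.#..
......#.#..
..#.#......
##..#......
..#........
##.........
Generation 3: 13 live cells
##.........
...........
...........
.......#...
.....#...#.
...#.....#.
#......#...
.....#.....
...#......#
..#........
Generation 4: 22 live cells
..#........
##.........
...........
......#.#..
....#.#...#
....#.#....
....#.#.#.#
#...#.#...#
..#.#......
...#......#
Population at generation 4: 22

Answer: 22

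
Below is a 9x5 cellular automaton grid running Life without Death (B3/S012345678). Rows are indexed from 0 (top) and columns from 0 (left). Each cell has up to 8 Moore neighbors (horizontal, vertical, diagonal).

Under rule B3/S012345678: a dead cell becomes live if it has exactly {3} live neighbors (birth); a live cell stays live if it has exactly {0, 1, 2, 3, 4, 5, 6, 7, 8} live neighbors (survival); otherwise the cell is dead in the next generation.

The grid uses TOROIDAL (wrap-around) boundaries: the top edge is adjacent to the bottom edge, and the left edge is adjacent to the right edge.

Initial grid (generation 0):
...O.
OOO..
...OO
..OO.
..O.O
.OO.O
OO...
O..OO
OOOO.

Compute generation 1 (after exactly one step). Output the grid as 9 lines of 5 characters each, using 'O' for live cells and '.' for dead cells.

Simulating step by step:
Generation 0 (given above): 22 live cells
Generation 1: 24 live cells
(generation 1 grid is the final answer)

Answer: ...O.
OOO..
O..OO
..OO.
O.O.O
.OO.O
OO...
O..OO
OOOO.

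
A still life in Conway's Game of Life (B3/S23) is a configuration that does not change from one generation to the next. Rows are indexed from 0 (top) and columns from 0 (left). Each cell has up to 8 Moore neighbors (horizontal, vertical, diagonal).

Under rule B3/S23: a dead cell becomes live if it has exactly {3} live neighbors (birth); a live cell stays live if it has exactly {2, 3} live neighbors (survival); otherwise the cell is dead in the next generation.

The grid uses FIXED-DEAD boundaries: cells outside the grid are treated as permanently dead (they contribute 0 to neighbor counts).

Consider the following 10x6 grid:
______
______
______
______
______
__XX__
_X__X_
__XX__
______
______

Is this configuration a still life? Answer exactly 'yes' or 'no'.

Answer: yes

Derivation:
Compute generation 1 and compare to generation 0 (given above):
Generation 1:
______
______
______
______
______
__XX__
_X__X_
__XX__
______
______
The grids are IDENTICAL -> still life.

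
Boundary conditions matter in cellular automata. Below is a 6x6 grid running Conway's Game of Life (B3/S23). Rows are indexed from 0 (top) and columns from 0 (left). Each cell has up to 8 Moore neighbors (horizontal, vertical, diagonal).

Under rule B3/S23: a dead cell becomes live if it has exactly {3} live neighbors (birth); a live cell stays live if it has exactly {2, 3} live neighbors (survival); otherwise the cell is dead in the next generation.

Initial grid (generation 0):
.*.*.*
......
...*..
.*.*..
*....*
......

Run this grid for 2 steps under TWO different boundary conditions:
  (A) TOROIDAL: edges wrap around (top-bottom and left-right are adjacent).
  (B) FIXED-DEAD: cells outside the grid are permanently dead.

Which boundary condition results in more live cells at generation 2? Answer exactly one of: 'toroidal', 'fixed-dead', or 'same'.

Under TOROIDAL boundary, generation 2:
...***
...*..
..*..*
...*.*
**.**.
.....*
Population = 13

Under FIXED-DEAD boundary, generation 2:
......
...*..
.**...
...*..
......
......
Population = 4

Comparison: toroidal=13, fixed-dead=4 -> toroidal

Answer: toroidal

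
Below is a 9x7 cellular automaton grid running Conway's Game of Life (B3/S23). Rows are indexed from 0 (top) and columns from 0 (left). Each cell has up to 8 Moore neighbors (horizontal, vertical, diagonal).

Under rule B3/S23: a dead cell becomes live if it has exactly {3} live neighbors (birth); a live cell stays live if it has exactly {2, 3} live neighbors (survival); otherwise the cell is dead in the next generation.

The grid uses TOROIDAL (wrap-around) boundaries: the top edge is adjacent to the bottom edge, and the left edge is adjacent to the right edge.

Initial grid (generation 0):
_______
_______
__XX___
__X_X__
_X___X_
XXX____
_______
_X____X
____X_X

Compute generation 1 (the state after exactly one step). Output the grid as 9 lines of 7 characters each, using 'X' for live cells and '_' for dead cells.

Answer: _______
_______
__XX___
_XX_X__
X__X___
XXX____
__X____
X____X_
X____X_

Derivation:
Simulating step by step:
Generation 0 (given above): 13 live cells
Generation 1: 15 live cells
(generation 1 grid is the final answer)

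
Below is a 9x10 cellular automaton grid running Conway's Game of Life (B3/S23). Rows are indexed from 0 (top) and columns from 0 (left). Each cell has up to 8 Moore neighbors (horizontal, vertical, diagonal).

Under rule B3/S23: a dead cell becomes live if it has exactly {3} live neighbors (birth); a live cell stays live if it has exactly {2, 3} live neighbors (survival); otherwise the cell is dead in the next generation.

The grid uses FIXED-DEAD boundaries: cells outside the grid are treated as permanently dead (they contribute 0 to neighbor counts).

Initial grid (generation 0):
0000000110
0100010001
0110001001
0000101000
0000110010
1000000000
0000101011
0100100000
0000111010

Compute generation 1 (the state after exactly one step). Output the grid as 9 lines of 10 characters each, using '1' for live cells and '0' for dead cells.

Answer: 0000000010
0110001101
0110001000
0001101100
0000110000
0000100111
0000010000
0001101011
0000110000

Derivation:
Simulating step by step:
Generation 0 (given above): 25 live cells
Generation 1: 27 live cells
(generation 1 grid is the final answer)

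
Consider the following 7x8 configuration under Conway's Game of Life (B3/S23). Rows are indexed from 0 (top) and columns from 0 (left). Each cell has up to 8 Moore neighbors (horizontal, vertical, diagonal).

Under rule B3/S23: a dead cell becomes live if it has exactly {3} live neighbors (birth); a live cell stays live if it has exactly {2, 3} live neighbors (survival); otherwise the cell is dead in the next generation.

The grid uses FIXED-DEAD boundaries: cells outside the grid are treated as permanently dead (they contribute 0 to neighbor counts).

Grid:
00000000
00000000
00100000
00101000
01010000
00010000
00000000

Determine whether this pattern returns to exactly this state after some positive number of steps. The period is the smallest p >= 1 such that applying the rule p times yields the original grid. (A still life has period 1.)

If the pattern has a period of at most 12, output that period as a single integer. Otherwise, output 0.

Simulating and comparing each generation to the original:
Gen 0 (original, given above): 6 live cells
Gen 1: 6 live cells, differs from original
Gen 2: 6 live cells, MATCHES original -> period = 2

Answer: 2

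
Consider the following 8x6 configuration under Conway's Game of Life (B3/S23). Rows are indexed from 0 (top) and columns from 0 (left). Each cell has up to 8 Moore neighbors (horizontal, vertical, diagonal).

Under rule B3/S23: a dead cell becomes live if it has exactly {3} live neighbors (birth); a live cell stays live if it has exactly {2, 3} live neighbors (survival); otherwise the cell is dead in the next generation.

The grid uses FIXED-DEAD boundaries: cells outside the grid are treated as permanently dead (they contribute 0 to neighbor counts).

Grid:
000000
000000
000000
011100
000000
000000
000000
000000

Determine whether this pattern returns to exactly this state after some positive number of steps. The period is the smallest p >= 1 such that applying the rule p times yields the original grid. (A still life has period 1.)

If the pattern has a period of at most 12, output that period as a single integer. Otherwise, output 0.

Simulating and comparing each generation to the original:
Gen 0 (original, given above): 3 live cells
Gen 1: 3 live cells, differs from original
Gen 2: 3 live cells, MATCHES original -> period = 2

Answer: 2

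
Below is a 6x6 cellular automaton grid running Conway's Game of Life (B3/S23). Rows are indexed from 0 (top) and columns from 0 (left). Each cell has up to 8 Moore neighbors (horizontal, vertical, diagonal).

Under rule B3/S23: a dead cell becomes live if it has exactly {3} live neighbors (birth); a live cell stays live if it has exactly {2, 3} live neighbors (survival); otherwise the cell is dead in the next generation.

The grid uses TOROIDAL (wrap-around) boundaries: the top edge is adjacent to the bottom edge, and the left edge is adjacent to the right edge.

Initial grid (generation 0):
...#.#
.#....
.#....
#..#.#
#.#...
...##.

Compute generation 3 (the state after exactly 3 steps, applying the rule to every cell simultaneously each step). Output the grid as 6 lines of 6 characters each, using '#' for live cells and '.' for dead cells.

Simulating step by step:
Generation 0 (given above): 11 live cells
Generation 1: 16 live cells
..##..
#.#...
.##...
#.#..#
###...
..####
Generation 2: 9 live cells
.....#
......
..##.#
...#.#
......
#...##
Generation 3: 12 live cells
(generation 3 grid is the final answer)

Answer: #...##
....#.
..##..
..##..
#.....
#...##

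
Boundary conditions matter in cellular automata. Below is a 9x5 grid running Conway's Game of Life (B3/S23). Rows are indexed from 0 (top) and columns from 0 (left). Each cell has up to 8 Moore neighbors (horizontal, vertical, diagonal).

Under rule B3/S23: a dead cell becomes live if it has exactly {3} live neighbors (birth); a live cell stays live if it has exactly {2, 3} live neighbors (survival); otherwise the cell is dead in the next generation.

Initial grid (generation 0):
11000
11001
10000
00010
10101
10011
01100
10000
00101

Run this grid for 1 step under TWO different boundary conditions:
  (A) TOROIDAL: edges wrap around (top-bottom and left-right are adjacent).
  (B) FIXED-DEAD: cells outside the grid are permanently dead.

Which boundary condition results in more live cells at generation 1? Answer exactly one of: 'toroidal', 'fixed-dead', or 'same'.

Answer: toroidal

Derivation:
Under TOROIDAL boundary, generation 1:
00110
00001
11000
11010
11100
00000
01110
10110
00001
Population = 18

Under FIXED-DEAD boundary, generation 1:
11000
00000
11000
01010
01101
10001
11110
00110
00000
Population = 17

Comparison: toroidal=18, fixed-dead=17 -> toroidal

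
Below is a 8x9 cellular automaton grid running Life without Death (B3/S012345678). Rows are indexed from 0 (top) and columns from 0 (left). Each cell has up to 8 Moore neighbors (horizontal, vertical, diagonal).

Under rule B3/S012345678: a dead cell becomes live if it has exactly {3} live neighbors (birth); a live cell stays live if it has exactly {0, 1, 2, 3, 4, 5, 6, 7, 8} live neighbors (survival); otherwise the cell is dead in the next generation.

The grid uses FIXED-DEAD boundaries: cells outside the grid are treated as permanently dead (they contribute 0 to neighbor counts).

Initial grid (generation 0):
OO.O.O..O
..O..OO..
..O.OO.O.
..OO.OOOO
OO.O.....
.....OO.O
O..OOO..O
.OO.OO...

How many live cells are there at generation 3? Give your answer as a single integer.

Answer: 54

Derivation:
Simulating step by step:
Generation 0 (given above): 33 live cells
Generation 1: 48 live cells
OOOOOOO.O
..O..OOO.
.OO.OO.OO
..OO.OOOO
OO.O....O
OOOO.OOOO
OOOOOO.OO
.OO.OO...
Generation 2: 52 live cells
OOOOOOO.O
O.O..OOO.
.OO.OO.OO
O.OO.OOOO
OO.O....O
OOOO.OOOO
OOOOOO.OO
OOO.OOO..
Generation 3: 54 live cells
OOOOOOO.O
O.O..OOO.
OOO.OO.OO
O.OO.OOOO
OO.O....O
OOOO.OOOO
OOOOOO.OO
OOO.OOOO.
Population at generation 3: 54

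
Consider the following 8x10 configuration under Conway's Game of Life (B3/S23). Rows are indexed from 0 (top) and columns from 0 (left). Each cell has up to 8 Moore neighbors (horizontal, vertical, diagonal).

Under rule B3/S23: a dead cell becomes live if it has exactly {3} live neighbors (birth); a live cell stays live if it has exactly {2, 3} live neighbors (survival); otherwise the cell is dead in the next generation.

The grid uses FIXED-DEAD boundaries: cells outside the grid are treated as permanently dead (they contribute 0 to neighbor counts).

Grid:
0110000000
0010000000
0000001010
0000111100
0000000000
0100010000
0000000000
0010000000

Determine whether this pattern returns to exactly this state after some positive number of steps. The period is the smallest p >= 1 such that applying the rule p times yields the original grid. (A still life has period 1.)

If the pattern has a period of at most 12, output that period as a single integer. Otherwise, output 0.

Answer: 0

Derivation:
Simulating and comparing each generation to the original:
Gen 0 (original, given above): 12 live cells
Gen 1: 9 live cells, differs from original
Gen 2: 12 live cells, differs from original
Gen 3: 10 live cells, differs from original
Gen 4: 9 live cells, differs from original
Gen 5: 11 live cells, differs from original
Gen 6: 13 live cells, differs from original
Gen 7: 10 live cells, differs from original
Gen 8: 10 live cells, differs from original
Gen 9: 8 live cells, differs from original
Gen 10: 9 live cells, differs from original
Gen 11: 9 live cells, differs from original
Gen 12: 12 live cells, differs from original
No period found within 12 steps.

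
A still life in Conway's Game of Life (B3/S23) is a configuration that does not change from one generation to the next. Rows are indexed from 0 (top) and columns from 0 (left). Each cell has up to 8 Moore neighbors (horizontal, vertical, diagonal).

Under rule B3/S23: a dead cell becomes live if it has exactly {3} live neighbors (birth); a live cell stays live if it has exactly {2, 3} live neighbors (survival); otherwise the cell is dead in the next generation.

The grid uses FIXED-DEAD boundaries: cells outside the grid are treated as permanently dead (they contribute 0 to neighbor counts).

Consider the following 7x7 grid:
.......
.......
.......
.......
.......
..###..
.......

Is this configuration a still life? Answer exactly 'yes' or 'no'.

Compute generation 1 and compare to generation 0 (given above):
Generation 1:
.......
.......
.......
.......
...#...
...#...
...#...
Cell (4,3) differs: gen0=0 vs gen1=1 -> NOT a still life.

Answer: no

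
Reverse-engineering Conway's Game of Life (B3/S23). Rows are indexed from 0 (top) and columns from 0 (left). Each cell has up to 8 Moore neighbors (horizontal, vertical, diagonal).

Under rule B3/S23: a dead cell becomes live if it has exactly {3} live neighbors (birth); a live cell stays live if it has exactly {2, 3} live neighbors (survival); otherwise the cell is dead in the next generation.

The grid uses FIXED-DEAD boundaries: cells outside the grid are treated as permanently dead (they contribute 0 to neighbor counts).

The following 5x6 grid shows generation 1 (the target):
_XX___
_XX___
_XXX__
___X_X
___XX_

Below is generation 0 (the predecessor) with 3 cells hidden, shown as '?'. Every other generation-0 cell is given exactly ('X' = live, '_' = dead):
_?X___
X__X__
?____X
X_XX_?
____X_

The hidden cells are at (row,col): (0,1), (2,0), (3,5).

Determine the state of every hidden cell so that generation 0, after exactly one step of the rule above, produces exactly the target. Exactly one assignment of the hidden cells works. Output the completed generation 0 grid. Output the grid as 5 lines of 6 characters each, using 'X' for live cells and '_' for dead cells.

Hidden generation-0 cells (in order): (0,1), (2,0), (3,5).
A hidden cell only influences target cells in its own 3x3 neighborhood. Try each of the 2^3 = 8 assignments, step the completed generation 0 forward once under B3/S23, and compare with the target:
  (0,1)=_ (2,0)=_ (3,5)=_ -> step gives (0,1)='_' but target has 'X' -> reject
  (0,1)=_ (2,0)=_ (3,5)=X -> step gives (0,1)='_' but target has 'X' -> reject
  (0,1)=_ (2,0)=X (3,5)=_ -> step gives (0,1)='_' but target has 'X' -> reject
  (0,1)=_ (2,0)=X (3,5)=X -> step gives (0,1)='_' but target has 'X' -> reject
  (0,1)=X (2,0)=_ (3,5)=_ -> step gives (2,4)='X' but target has '_' -> reject
  (0,1)=X (2,0)=_ (3,5)=X -> step reproduces the target at every cell -> ACCEPT
  (0,1)=X (2,0)=X (3,5)=_ -> step gives (1,0)='X' but target has '_' -> reject
  (0,1)=X (2,0)=X (3,5)=X -> step gives (1,0)='X' but target has '_' -> reject
Unique solution: (0,1)=live, (2,0)=dead, (3,5)=live.
Check: live-neighbor counts of every cell in the completed generation 0:
222210
133121
233341
021242
122322
Applying B3/S23 to generation 0 with these counts gives:
_XX___
_XX___
_XXX__
___X_X
___XX_
which matches the target exactly.

Answer: _XX___
X__X__
_____X
X_XX_X
____X_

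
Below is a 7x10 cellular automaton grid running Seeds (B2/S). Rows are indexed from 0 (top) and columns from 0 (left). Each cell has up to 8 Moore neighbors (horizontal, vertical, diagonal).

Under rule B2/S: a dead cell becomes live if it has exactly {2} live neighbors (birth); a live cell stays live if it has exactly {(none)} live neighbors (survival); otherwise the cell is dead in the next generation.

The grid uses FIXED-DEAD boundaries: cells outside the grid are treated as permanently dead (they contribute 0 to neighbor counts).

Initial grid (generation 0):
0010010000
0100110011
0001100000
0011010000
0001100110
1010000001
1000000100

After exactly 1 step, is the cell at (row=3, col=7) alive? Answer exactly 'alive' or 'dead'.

Answer: alive

Derivation:
Simulating step by step:
Generation 0 (given above): 21 live cells
Generation 1: 19 live cells
0101001011
0000001000
0100001011
0000001110
0000011001
0000101000
0000000010

Cell (3,7) at generation 1: 1 -> alive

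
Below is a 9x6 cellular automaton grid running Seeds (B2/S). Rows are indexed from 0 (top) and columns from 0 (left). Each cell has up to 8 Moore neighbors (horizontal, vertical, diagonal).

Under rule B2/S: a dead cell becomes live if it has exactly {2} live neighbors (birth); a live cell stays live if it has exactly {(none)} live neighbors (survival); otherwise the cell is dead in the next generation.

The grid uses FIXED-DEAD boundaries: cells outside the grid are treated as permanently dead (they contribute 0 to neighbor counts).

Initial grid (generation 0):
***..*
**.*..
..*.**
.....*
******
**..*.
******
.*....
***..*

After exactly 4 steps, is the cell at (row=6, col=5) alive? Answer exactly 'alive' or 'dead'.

Simulating step by step:
Generation 0 (given above): 31 live cells
Generation 1: 4 live cells
...**.
......
*.....
*.....
......
......
......
......
......
Generation 2: 4 live cells
......
...**.
.*....
.*....
......
......
......
......
......
Generation 3: 8 live cells
...**.
..*...
*..**.
*.*...
......
......
......
......
......
Generation 4: 5 live cells
..*...
.*...*
......
....*.
.*....
......
......
......
......

Cell (6,5) at generation 4: 0 -> dead

Answer: dead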